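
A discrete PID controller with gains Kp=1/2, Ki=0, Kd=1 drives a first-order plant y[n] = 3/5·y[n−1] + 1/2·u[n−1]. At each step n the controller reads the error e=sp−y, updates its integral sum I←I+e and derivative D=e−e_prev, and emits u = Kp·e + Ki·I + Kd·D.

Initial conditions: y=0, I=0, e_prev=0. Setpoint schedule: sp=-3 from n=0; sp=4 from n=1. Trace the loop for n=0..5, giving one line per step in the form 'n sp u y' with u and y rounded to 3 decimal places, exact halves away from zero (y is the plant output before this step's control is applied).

(exact arithmetic carried between steps; '≈' marks a value shown rounded to 6 d.p. or computed from one; I and e_prev carry over from the previous line; the table rounds u and y to 3 d.p., halves away from zero)
n=0: y=0, sp=-3, e=sp−y=-3; I=-3, D=e−e_prev=-3; u=1/2·(-3)+0·(-3)+1·(-3)=-4.5; next y=3/5·0+1/2·(-4.5)=-2.25
n=1: y=-2.25, sp=4, e=sp−y=6.25; I=3.25, D=e−e_prev=9.25; u=1/2·6.25+0·3.25+1·9.25=12.375; next y=3/5·(-2.25)+1/2·12.375=4.8375
n=2: y=4.8375, sp=4, e=sp−y=-0.8375; I=2.4125, D=e−e_prev=-7.0875; u=1/2·(-0.8375)+0·2.4125+1·(-7.0875)=-7.50625; next y=3/5·4.8375+1/2·(-7.50625)=-0.850625
n=3: y=-0.850625, sp=4, e=sp−y=4.850625; I=7.263125, D=e−e_prev=5.688125; u=1/2·4.850625+0·7.263125+1·5.688125≈8.113438; next y=3/5·(-0.850625)+1/2·8.113438≈3.546344
n=4: y≈3.546344, sp=4, e=sp−y≈0.453656; I≈7.716781, D=e−e_prev≈-4.396969; u=1/2·0.453656+0·7.716781+1·(-4.396969)≈-4.170141; next y=3/5·3.546344+1/2·(-4.170141)≈0.042736
n=5: y≈0.042736, sp=4, e=sp−y≈3.957264; I≈11.674045, D=e−e_prev≈3.503608; u=1/2·3.957264+0·11.674045+1·3.503608≈5.482240; next y=3/5·0.042736+1/2·5.482240≈2.766761

0 -3 -4.500 0.000
1 4 12.375 -2.250
2 4 -7.506 4.838
3 4 8.113 -0.851
4 4 -4.170 3.546
5 4 5.482 0.043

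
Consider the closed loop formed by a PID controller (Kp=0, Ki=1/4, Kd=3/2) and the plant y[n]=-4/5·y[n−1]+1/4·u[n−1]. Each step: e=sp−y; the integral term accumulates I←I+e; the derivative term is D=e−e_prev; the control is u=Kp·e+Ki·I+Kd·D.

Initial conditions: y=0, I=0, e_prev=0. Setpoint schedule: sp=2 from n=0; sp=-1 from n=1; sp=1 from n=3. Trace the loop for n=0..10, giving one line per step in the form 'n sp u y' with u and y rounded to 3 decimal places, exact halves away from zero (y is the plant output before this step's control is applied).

(exact arithmetic carried between steps; '≈' marks a value shown rounded to 6 d.p. or computed from one; I and e_prev carry over from the previous line; the table rounds u and y to 3 d.p., halves away from zero)
n=0: y=0, sp=2, e=sp−y=2; I=2, D=e−e_prev=2; u=0·2+1/4·2+3/2·2=3.5; next y=-4/5·0+1/4·3.5=0.875
n=1: y=0.875, sp=-1, e=sp−y=-1.875; I=0.125, D=e−e_prev=-3.875; u=0·(-1.875)+1/4·0.125+3/2·(-3.875)=-5.78125; next y=-4/5·0.875+1/4·(-5.78125)≈-2.145313
n=2: y≈-2.145313, sp=-1, e=sp−y≈1.145313; I≈1.270313, D=e−e_prev≈3.020313; u=0·1.145313+1/4·1.270313+3/2·3.020313≈4.848047; next y=-4/5·(-2.145313)+1/4·4.848047≈2.928262
n=3: y≈2.928262, sp=1, e=sp−y≈-1.928262; I≈-0.657949, D=e−e_prev≈-3.073574; u=0·(-1.928262)+1/4·(-0.657949)+3/2·(-3.073574)≈-4.774849; next y=-4/5·2.928262+1/4·(-4.774849)≈-3.536322
n=4: y≈-3.536322, sp=1, e=sp−y≈4.536322; I≈3.878372, D=e−e_prev≈6.464583; u=0·4.536322+1/4·3.878372+3/2·6.464583≈10.666468; next y=-4/5·(-3.536322)+1/4·10.666468≈5.495674
n=5: y≈5.495674, sp=1, e=sp−y≈-4.495674; I≈-0.617302, D=e−e_prev≈-9.031996; u=0·(-4.495674)+1/4·(-0.617302)+3/2·(-9.031996)≈-13.702319; next y=-4/5·5.495674+1/4·(-13.702319)≈-7.822119
n=6: y≈-7.822119, sp=1, e=sp−y≈8.822119; I≈8.204817, D=e−e_prev≈13.317793; u=0·8.822119+1/4·8.204817+3/2·13.317793≈22.027894; next y=-4/5·(-7.822119)+1/4·22.027894≈11.764669
n=7: y≈11.764669, sp=1, e=sp−y≈-10.764669; I≈-2.559852, D=e−e_prev≈-19.586788; u=0·(-10.764669)+1/4·(-2.559852)+3/2·(-19.586788)≈-30.020145; next y=-4/5·11.764669+1/4·(-30.020145)≈-16.916771
n=8: y≈-16.916771, sp=1, e=sp−y≈17.916771; I≈15.356920, D=e−e_prev≈28.681440; u=0·17.916771+1/4·15.356920+3/2·28.681440≈46.861390; next y=-4/5·(-16.916771)+1/4·46.861390≈25.248765
n=9: y≈25.248765, sp=1, e=sp−y≈-24.248765; I≈-8.891845, D=e−e_prev≈-42.165536; u=0·(-24.248765)+1/4·(-8.891845)+3/2·(-42.165536)≈-65.471265; next y=-4/5·25.248765+1/4·(-65.471265)≈-36.566828
n=10: y≈-36.566828, sp=1, e=sp−y≈37.566828; I≈28.674983, D=e−e_prev≈61.815593; u=0·37.566828+1/4·28.674983+3/2·61.815593≈99.892135; next y=-4/5·(-36.566828)+1/4·99.892135≈54.226496

0 2 3.500 0.000
1 -1 -5.781 0.875
2 -1 4.848 -2.145
3 1 -4.775 2.928
4 1 10.666 -3.536
5 1 -13.702 5.496
6 1 22.028 -7.822
7 1 -30.020 11.765
8 1 46.861 -16.917
9 1 -65.471 25.249
10 1 99.892 -36.567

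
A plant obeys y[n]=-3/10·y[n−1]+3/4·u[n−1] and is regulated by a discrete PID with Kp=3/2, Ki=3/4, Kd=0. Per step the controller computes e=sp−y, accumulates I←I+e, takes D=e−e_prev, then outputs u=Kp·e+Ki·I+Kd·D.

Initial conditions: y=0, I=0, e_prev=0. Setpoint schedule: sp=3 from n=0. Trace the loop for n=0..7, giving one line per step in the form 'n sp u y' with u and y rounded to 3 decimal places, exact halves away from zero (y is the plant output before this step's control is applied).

0 3 6.750 0.000
1 3 -2.391 5.063
2 3 14.904 -3.312
3 3 -15.200 12.172
4 3 39.174 -15.051
5 3 -57.419 33.896
6 3 115.449 -53.233
7 3 -192.902 102.556

(exact arithmetic carried between steps; '≈' marks a value shown rounded to 6 d.p. or computed from one; I and e_prev carry over from the previous line; the table rounds u and y to 3 d.p., halves away from zero)
n=0: y=0, sp=3, e=sp−y=3; I=3, D=e−e_prev=3; u=3/2·3+3/4·3+0·3=6.75; next y=-3/10·0+3/4·6.75=5.0625
n=1: y=5.0625, sp=3, e=sp−y=-2.0625; I=0.9375, D=e−e_prev=-5.0625; u=3/2·(-2.0625)+3/4·0.9375+0·(-5.0625)=-2.390625; next y=-3/10·5.0625+3/4·(-2.390625)≈-3.311719
n=2: y≈-3.311719, sp=3, e=sp−y≈6.311719; I≈7.249219, D=e−e_prev≈8.374219; u=3/2·6.311719+3/4·7.249219+0·8.374219≈14.904492; next y=-3/10·(-3.311719)+3/4·14.904492≈12.171885
n=3: y≈12.171885, sp=3, e=sp−y≈-9.171885; I≈-1.922666, D=e−e_prev≈-15.483604; u=3/2·(-9.171885)+3/4·(-1.922666)+0·(-15.483604)≈-15.199827; next y=-3/10·12.171885+3/4·(-15.199827)≈-15.051435
n=4: y≈-15.051435, sp=3, e=sp−y≈18.051435; I≈16.128769, D=e−e_prev≈27.223320; u=3/2·18.051435+3/4·16.128769+0·27.223320≈39.173730; next y=-3/10·(-15.051435)+3/4·39.173730≈33.895728
n=5: y≈33.895728, sp=3, e=sp−y≈-30.895728; I≈-14.766959, D=e−e_prev≈-48.947164; u=3/2·(-30.895728)+3/4·(-14.766959)+0·(-48.947164)≈-57.418812; next y=-3/10·33.895728+3/4·(-57.418812)≈-53.232827
n=6: y≈-53.232827, sp=3, e=sp−y≈56.232827; I≈41.465868, D=e−e_prev≈87.128555; u=3/2·56.232827+3/4·41.465868+0·87.128555≈115.448642; next y=-3/10·(-53.232827)+3/4·115.448642≈102.556330
n=7: y≈102.556330, sp=3, e=sp−y≈-99.556330; I≈-58.090461, D=e−e_prev≈-155.789157; u=3/2·(-99.556330)+3/4·(-58.090461)+0·(-155.789157)≈-192.902340; next y=-3/10·102.556330+3/4·(-192.902340)≈-175.443654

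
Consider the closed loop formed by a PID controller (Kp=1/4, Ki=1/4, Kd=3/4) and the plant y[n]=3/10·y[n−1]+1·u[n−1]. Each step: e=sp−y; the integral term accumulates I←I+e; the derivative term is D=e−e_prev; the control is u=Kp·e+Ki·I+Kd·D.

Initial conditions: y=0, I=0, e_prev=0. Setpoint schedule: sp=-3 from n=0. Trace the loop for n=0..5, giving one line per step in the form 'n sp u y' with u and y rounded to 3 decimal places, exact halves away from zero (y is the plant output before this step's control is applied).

(exact arithmetic carried between steps; '≈' marks a value shown rounded to 6 d.p. or computed from one; I and e_prev carry over from the previous line; the table rounds u and y to 3 d.p., halves away from zero)
n=0: y=0, sp=-3, e=sp−y=-3; I=-3, D=e−e_prev=-3; u=1/4·(-3)+1/4·(-3)+3/4·(-3)=-3.75; next y=3/10·0+1·(-3.75)=-3.75
n=1: y=-3.75, sp=-3, e=sp−y=0.75; I=-2.25, D=e−e_prev=3.75; u=1/4·0.75+1/4·(-2.25)+3/4·3.75=2.4375; next y=3/10·(-3.75)+1·2.4375=1.3125
n=2: y=1.3125, sp=-3, e=sp−y=-4.3125; I=-6.5625, D=e−e_prev=-5.0625; u=1/4·(-4.3125)+1/4·(-6.5625)+3/4·(-5.0625)=-6.515625; next y=3/10·1.3125+1·(-6.515625)=-6.121875
n=3: y=-6.121875, sp=-3, e=sp−y=3.121875; I=-3.440625, D=e−e_prev=7.434375; u=1/4·3.121875+1/4·(-3.440625)+3/4·7.434375≈5.496094; next y=3/10·(-6.121875)+1·5.496094≈3.659531
n=4: y≈3.659531, sp=-3, e=sp−y≈-6.659531; I≈-10.100156, D=e−e_prev≈-9.781406; u=1/4·(-6.659531)+1/4·(-10.100156)+3/4·(-9.781406)≈-11.525977; next y=3/10·3.659531+1·(-11.525977)≈-10.428117
n=5: y≈-10.428117, sp=-3, e=sp−y≈7.428117; I≈-2.672039, D=e−e_prev≈14.087648; u=1/4·7.428117+1/4·(-2.672039)+3/4·14.087648≈11.754756; next y=3/10·(-10.428117)+1·11.754756≈8.626321

0 -3 -3.750 0.000
1 -3 2.438 -3.750
2 -3 -6.516 1.313
3 -3 5.496 -6.122
4 -3 -11.526 3.660
5 -3 11.755 -10.428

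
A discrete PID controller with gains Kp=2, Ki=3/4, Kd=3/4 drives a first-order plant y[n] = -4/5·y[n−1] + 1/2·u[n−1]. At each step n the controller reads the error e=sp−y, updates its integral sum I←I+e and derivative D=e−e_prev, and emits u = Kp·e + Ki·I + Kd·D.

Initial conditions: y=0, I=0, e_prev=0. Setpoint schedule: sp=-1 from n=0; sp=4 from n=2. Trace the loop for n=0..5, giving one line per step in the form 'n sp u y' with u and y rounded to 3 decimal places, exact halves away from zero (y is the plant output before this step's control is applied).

0 -1 -3.500 0.000
1 -1 2.625 -1.750
2 4 3.756 2.713
3 4 14.834 -0.292
4 4 -11.999 7.651
5 4 60.416 -12.120

(exact arithmetic carried between steps; '≈' marks a value shown rounded to 6 d.p. or computed from one; I and e_prev carry over from the previous line; the table rounds u and y to 3 d.p., halves away from zero)
n=0: y=0, sp=-1, e=sp−y=-1; I=-1, D=e−e_prev=-1; u=2·(-1)+3/4·(-1)+3/4·(-1)=-3.5; next y=-4/5·0+1/2·(-3.5)=-1.75
n=1: y=-1.75, sp=-1, e=sp−y=0.75; I=-0.25, D=e−e_prev=1.75; u=2·0.75+3/4·(-0.25)+3/4·1.75=2.625; next y=-4/5·(-1.75)+1/2·2.625=2.7125
n=2: y=2.7125, sp=4, e=sp−y=1.2875; I=1.0375, D=e−e_prev=0.5375; u=2·1.2875+3/4·1.0375+3/4·0.5375=3.75625; next y=-4/5·2.7125+1/2·3.75625=-0.291875
n=3: y=-0.291875, sp=4, e=sp−y=4.291875; I=5.329375, D=e−e_prev=3.004375; u=2·4.291875+3/4·5.329375+3/4·3.004375≈14.834063; next y=-4/5·(-0.291875)+1/2·14.834063≈7.650531
n=4: y≈7.650531, sp=4, e=sp−y≈-3.650531; I≈1.678844, D=e−e_prev≈-7.942406; u=2·(-3.650531)+3/4·1.678844+3/4·(-7.942406)≈-11.998734; next y=-4/5·7.650531+1/2·(-11.998734)≈-12.119792
n=5: y≈-12.119792, sp=4, e=sp−y≈16.119792; I≈17.798636, D=e−e_prev≈19.770323; u=2·16.119792+3/4·17.798636+3/4·19.770323≈60.416304; next y=-4/5·(-12.119792)+1/2·60.416304≈39.903986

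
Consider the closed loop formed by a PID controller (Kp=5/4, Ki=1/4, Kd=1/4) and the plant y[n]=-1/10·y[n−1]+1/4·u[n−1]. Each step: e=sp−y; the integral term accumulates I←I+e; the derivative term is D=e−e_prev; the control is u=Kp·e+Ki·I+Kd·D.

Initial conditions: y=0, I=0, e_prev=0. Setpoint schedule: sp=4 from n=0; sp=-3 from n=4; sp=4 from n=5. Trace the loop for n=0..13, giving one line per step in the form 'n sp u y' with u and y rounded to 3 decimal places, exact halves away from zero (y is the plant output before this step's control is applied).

(exact arithmetic carried between steps; '≈' marks a value shown rounded to 6 d.p. or computed from one; I and e_prev carry over from the previous line; the table rounds u and y to 3 d.p., halves away from zero)
n=0: y=0, sp=4, e=sp−y=4; I=4, D=e−e_prev=4; u=5/4·4+1/4·4+1/4·4=7; next y=-1/10·0+1/4·7=1.75
n=1: y=1.75, sp=4, e=sp−y=2.25; I=6.25, D=e−e_prev=-1.75; u=5/4·2.25+1/4·6.25+1/4·(-1.75)=3.9375; next y=-1/10·1.75+1/4·3.9375=0.809375
n=2: y=0.809375, sp=4, e=sp−y=3.190625; I=9.440625, D=e−e_prev=0.940625; u=5/4·3.190625+1/4·9.440625+1/4·0.940625≈6.583594; next y=-1/10·0.809375+1/4·6.583594≈1.564961
n=3: y≈1.564961, sp=4, e=sp−y≈2.435039; I≈11.875664, D=e−e_prev≈-0.755586; u=5/4·2.435039+1/4·11.875664+1/4·(-0.755586)≈5.823818; next y=-1/10·1.564961+1/4·5.823818≈1.299458
n=4: y≈1.299458, sp=-3, e=sp−y≈-4.299458; I≈7.576206, D=e−e_prev≈-6.734498; u=5/4·(-4.299458)+1/4·7.576206+1/4·(-6.734498)≈-5.163896; next y=-1/10·1.299458+1/4·(-5.163896)≈-1.420920
n=5: y≈-1.420920, sp=4, e=sp−y≈5.420920; I≈12.997125, D=e−e_prev≈9.720378; u=5/4·5.420920+1/4·12.997125+1/4·9.720378≈12.455526; next y=-1/10·(-1.420920)+1/4·12.455526≈3.255973
n=6: y≈3.255973, sp=4, e=sp−y≈0.744027; I≈13.741152, D=e−e_prev≈-4.676893; u=5/4·0.744027+1/4·13.741152+1/4·(-4.676893)≈3.196098; next y=-1/10·3.255973+1/4·3.196098≈0.473427
n=7: y≈0.473427, sp=4, e=sp−y≈3.526573; I≈17.267725, D=e−e_prev≈2.782546; u=5/4·3.526573+1/4·17.267725+1/4·2.782546≈9.420784; next y=-1/10·0.473427+1/4·9.420784≈2.307853
n=8: y≈2.307853, sp=4, e=sp−y≈1.692147; I≈18.959872, D=e−e_prev≈-1.834426; u=5/4·1.692147+1/4·18.959872+1/4·(-1.834426)≈6.396545; next y=-1/10·2.307853+1/4·6.396545≈1.368351
n=9: y≈1.368351, sp=4, e=sp−y≈2.631649; I≈21.591521, D=e−e_prev≈0.939502; u=5/4·2.631649+1/4·21.591521+1/4·0.939502≈8.922317; next y=-1/10·1.368351+1/4·8.922317≈2.093744
n=10: y≈2.093744, sp=4, e=sp−y≈1.906256; I≈23.497777, D=e−e_prev≈-0.725393; u=5/4·1.906256+1/4·23.497777+1/4·(-0.725393)≈8.075916; next y=-1/10·2.093744+1/4·8.075916≈1.809604
n=11: y≈1.809604, sp=4, e=sp−y≈2.190396; I≈25.688172, D=e−e_prev≈0.284140; u=5/4·2.190396+1/4·25.688172+1/4·0.284140≈9.231072; next y=-1/10·1.809604+1/4·9.231072≈2.126808
n=12: y≈2.126808, sp=4, e=sp−y≈1.873192; I≈27.561364, D=e−e_prev≈-0.317203; u=5/4·1.873192+1/4·27.561364+1/4·(-0.317203)≈9.152531; next y=-1/10·2.126808+1/4·9.152531≈2.075452
n=13: y≈2.075452, sp=4, e=sp−y≈1.924548; I≈29.485913, D=e−e_prev≈0.051356; u=5/4·1.924548+1/4·29.485913+1/4·0.051356≈9.790002; next y=-1/10·2.075452+1/4·9.790002≈2.239955

0 4 7.000 0.000
1 4 3.938 1.750
2 4 6.584 0.809
3 4 5.824 1.565
4 -3 -5.164 1.299
5 4 12.456 -1.421
6 4 3.196 3.256
7 4 9.421 0.473
8 4 6.397 2.308
9 4 8.922 1.368
10 4 8.076 2.094
11 4 9.231 1.810
12 4 9.153 2.127
13 4 9.790 2.075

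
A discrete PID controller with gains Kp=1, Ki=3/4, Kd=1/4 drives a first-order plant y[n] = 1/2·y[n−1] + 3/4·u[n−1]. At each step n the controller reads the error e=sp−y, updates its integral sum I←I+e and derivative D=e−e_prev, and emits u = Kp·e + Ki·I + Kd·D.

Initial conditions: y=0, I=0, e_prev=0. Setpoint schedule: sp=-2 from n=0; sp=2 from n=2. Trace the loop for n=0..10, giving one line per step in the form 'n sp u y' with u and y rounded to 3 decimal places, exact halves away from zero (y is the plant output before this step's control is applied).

0 -2 -4.000 0.000
1 -2 1.000 -3.000
2 2 4.500 -0.750
3 2 -1.375 3.000
4 2 3.875 0.469
5 2 -0.953 3.141
6 2 3.430 0.855
7 2 -0.572 3.000
8 2 3.072 1.071
9 2 -0.251 2.840
10 2 2.777 1.232

(exact arithmetic carried between steps; '≈' marks a value shown rounded to 6 d.p. or computed from one; I and e_prev carry over from the previous line; the table rounds u and y to 3 d.p., halves away from zero)
n=0: y=0, sp=-2, e=sp−y=-2; I=-2, D=e−e_prev=-2; u=1·(-2)+3/4·(-2)+1/4·(-2)=-4; next y=1/2·0+3/4·(-4)=-3
n=1: y=-3, sp=-2, e=sp−y=1; I=-1, D=e−e_prev=3; u=1·1+3/4·(-1)+1/4·3=1; next y=1/2·(-3)+3/4·1=-0.75
n=2: y=-0.75, sp=2, e=sp−y=2.75; I=1.75, D=e−e_prev=1.75; u=1·2.75+3/4·1.75+1/4·1.75=4.5; next y=1/2·(-0.75)+3/4·4.5=3
n=3: y=3, sp=2, e=sp−y=-1; I=0.75, D=e−e_prev=-3.75; u=1·(-1)+3/4·0.75+1/4·(-3.75)=-1.375; next y=1/2·3+3/4·(-1.375)=0.46875
n=4: y=0.46875, sp=2, e=sp−y=1.53125; I=2.28125, D=e−e_prev=2.53125; u=1·1.53125+3/4·2.28125+1/4·2.53125=3.875; next y=1/2·0.46875+3/4·3.875=3.140625
n=5: y=3.140625, sp=2, e=sp−y=-1.140625; I=1.140625, D=e−e_prev=-2.671875; u=1·(-1.140625)+3/4·1.140625+1/4·(-2.671875)=-0.953125; next y=1/2·3.140625+3/4·(-0.953125)≈0.855469
n=6: y≈0.855469, sp=2, e=sp−y≈1.144531; I≈2.285156, D=e−e_prev≈2.285156; u=1·1.144531+3/4·2.285156+1/4·2.285156≈3.429688; next y=1/2·0.855469+3/4·3.429688≈3
n=7: y=3, sp=2, e=sp−y=-1; I≈1.285156, D=e−e_prev≈-2.144531; u=1·(-1)+3/4·1.285156+1/4·(-2.144531)≈-0.572266; next y=1/2·3+3/4·(-0.572266)≈1.070801
n=8: y≈1.070801, sp=2, e=sp−y≈0.929199; I≈2.214355, D=e−e_prev≈1.929199; u=1·0.929199+3/4·2.214355+1/4·1.929199≈3.072266; next y=1/2·1.070801+3/4·3.072266≈2.839600
n=9: y≈2.839600, sp=2, e=sp−y≈-0.839600; I≈1.374756, D=e−e_prev≈-1.768799; u=1·(-0.839600)+3/4·1.374756+1/4·(-1.768799)≈-0.250732; next y=1/2·2.839600+3/4·(-0.250732)≈1.231750
n=10: y≈1.231750, sp=2, e=sp−y≈0.768250; I≈2.143005, D=e−e_prev≈1.607849; u=1·0.768250+3/4·2.143005+1/4·1.607849≈2.777466; next y=1/2·1.231750+3/4·2.777466≈2.698975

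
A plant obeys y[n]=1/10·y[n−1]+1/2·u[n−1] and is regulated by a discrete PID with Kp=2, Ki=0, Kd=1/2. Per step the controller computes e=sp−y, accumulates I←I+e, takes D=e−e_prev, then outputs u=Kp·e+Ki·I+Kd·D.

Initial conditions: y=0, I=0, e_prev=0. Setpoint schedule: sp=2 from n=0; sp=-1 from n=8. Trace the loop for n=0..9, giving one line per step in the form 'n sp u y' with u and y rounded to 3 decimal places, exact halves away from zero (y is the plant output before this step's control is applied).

0 2 5.000 0.000
1 2 -2.250 2.500
2 2 7.438 -0.875
3 2 -5.516 3.631
4 2 11.802 -2.395
5 2 -11.352 5.662
6 2 19.605 -5.110
7 2 -21.784 9.292
8 -1 26.052 -9.963
9 -1 -37.056 12.030

(exact arithmetic carried between steps; '≈' marks a value shown rounded to 6 d.p. or computed from one; I and e_prev carry over from the previous line; the table rounds u and y to 3 d.p., halves away from zero)
n=0: y=0, sp=2, e=sp−y=2; I=2, D=e−e_prev=2; u=2·2+0·2+1/2·2=5; next y=1/10·0+1/2·5=2.5
n=1: y=2.5, sp=2, e=sp−y=-0.5; I=1.5, D=e−e_prev=-2.5; u=2·(-0.5)+0·1.5+1/2·(-2.5)=-2.25; next y=1/10·2.5+1/2·(-2.25)=-0.875
n=2: y=-0.875, sp=2, e=sp−y=2.875; I=4.375, D=e−e_prev=3.375; u=2·2.875+0·4.375+1/2·3.375=7.4375; next y=1/10·(-0.875)+1/2·7.4375=3.63125
n=3: y=3.63125, sp=2, e=sp−y=-1.63125; I=2.74375, D=e−e_prev=-4.50625; u=2·(-1.63125)+0·2.74375+1/2·(-4.50625)=-5.515625; next y=1/10·3.63125+1/2·(-5.515625)≈-2.394688
n=4: y≈-2.394688, sp=2, e=sp−y≈4.394688; I≈7.138438, D=e−e_prev≈6.025938; u=2·4.394688+0·7.138438+1/2·6.025938≈11.802344; next y=1/10·(-2.394688)+1/2·11.802344≈5.661703
n=5: y≈5.661703, sp=2, e=sp−y≈-3.661703; I≈3.476734, D=e−e_prev≈-8.056391; u=2·(-3.661703)+0·3.476734+1/2·(-8.056391)≈-11.351602; next y=1/10·5.661703+1/2·(-11.351602)≈-5.109630
n=6: y≈-5.109630, sp=2, e=sp−y≈7.109630; I≈10.586365, D=e−e_prev≈10.771334; u=2·7.109630+0·10.586365+1/2·10.771334≈19.604928; next y=1/10·(-5.109630)+1/2·19.604928≈9.291501
n=7: y≈9.291501, sp=2, e=sp−y≈-7.291501; I≈3.294864, D=e−e_prev≈-14.401131; u=2·(-7.291501)+0·3.294864+1/2·(-14.401131)≈-21.783567; next y=1/10·9.291501+1/2·(-21.783567)≈-9.962634
n=8: y≈-9.962634, sp=-1, e=sp−y≈8.962634; I≈12.257498, D=e−e_prev≈16.254134; u=2·8.962634+0·12.257498+1/2·16.254134≈26.052334; next y=1/10·(-9.962634)+1/2·26.052334≈12.029904
n=9: y≈12.029904, sp=-1, e=sp−y≈-13.029904; I≈-0.772406, D=e−e_prev≈-21.992537; u=2·(-13.029904)+0·(-0.772406)+1/2·(-21.992537)≈-37.056076; next y=1/10·12.029904+1/2·(-37.056076)≈-17.325048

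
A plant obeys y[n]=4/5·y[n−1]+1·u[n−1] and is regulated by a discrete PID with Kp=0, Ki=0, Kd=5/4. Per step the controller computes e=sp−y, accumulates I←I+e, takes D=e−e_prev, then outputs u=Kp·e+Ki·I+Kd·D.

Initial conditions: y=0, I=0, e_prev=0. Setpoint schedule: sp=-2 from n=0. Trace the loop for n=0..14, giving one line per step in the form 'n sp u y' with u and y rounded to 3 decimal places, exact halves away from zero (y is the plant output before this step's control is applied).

(exact arithmetic carried between steps; '≈' marks a value shown rounded to 6 d.p. or computed from one; I and e_prev carry over from the previous line; the table rounds u and y to 3 d.p., halves away from zero)
n=0: y=0, sp=-2, e=sp−y=-2; I=-2, D=e−e_prev=-2; u=0·(-2)+0·(-2)+5/4·(-2)=-2.5; next y=4/5·0+1·(-2.5)=-2.5
n=1: y=-2.5, sp=-2, e=sp−y=0.5; I=-1.5, D=e−e_prev=2.5; u=0·0.5+0·(-1.5)+5/4·2.5=3.125; next y=4/5·(-2.5)+1·3.125=1.125
n=2: y=1.125, sp=-2, e=sp−y=-3.125; I=-4.625, D=e−e_prev=-3.625; u=0·(-3.125)+0·(-4.625)+5/4·(-3.625)=-4.53125; next y=4/5·1.125+1·(-4.53125)=-3.63125
n=3: y=-3.63125, sp=-2, e=sp−y=1.63125; I=-2.99375, D=e−e_prev=4.75625; u=0·1.63125+0·(-2.99375)+5/4·4.75625≈5.945313; next y=4/5·(-3.63125)+1·5.945313≈3.040313
n=4: y≈3.040313, sp=-2, e=sp−y≈-5.040313; I≈-8.034063, D=e−e_prev≈-6.671563; u=0·(-5.040313)+0·(-8.034063)+5/4·(-6.671563)≈-8.339453; next y=4/5·3.040313+1·(-8.339453)≈-5.907203
n=5: y≈-5.907203, sp=-2, e=sp−y≈3.907203; I≈-4.126859, D=e−e_prev≈8.947516; u=0·3.907203+0·(-4.126859)+5/4·8.947516≈11.184395; next y=4/5·(-5.907203)+1·11.184395≈6.458632
n=6: y≈6.458632, sp=-2, e=sp−y≈-8.458632; I≈-12.585491, D=e−e_prev≈-12.365835; u=0·(-8.458632)+0·(-12.585491)+5/4·(-12.365835)≈-15.457294; next y=4/5·6.458632+1·(-15.457294)≈-10.290388
n=7: y≈-10.290388, sp=-2, e=sp−y≈8.290388; I≈-4.295103, D=e−e_prev≈16.749020; u=0·8.290388+0·(-4.295103)+5/4·16.749020≈20.936275; next y=4/5·(-10.290388)+1·20.936275≈12.703965
n=8: y≈12.703965, sp=-2, e=sp−y≈-14.703965; I≈-18.999068, D=e−e_prev≈-22.994353; u=0·(-14.703965)+0·(-18.999068)+5/4·(-22.994353)≈-28.742941; next y=4/5·12.703965+1·(-28.742941)≈-18.579770
n=9: y≈-18.579770, sp=-2, e=sp−y≈16.579770; I≈-2.419298, D=e−e_prev≈31.283734; u=0·16.579770+0·(-2.419298)+5/4·31.283734≈39.104668; next y=4/5·(-18.579770)+1·39.104668≈24.240852
n=10: y≈24.240852, sp=-2, e=sp−y≈-26.240852; I≈-28.660151, D=e−e_prev≈-42.820622; u=0·(-26.240852)+0·(-28.660151)+5/4·(-42.820622)≈-53.525777; next y=4/5·24.240852+1·(-53.525777)≈-34.133095
n=11: y≈-34.133095, sp=-2, e=sp−y≈32.133095; I≈3.472945, D=e−e_prev≈58.373948; u=0·32.133095+0·3.472945+5/4·58.373948≈72.967435; next y=4/5·(-34.133095)+1·72.967435≈45.660958
n=12: y≈45.660958, sp=-2, e=sp−y≈-47.660958; I≈-44.188013, D=e−e_prev≈-79.794054; u=0·(-47.660958)+0·(-44.188013)+5/4·(-79.794054)≈-99.742567; next y=4/5·45.660958+1·(-99.742567)≈-63.213801
n=13: y≈-63.213801, sp=-2, e=sp−y≈61.213801; I≈17.025787, D=e−e_prev≈108.874759; u=0·61.213801+0·17.025787+5/4·108.874759≈136.093449; next y=4/5·(-63.213801)+1·136.093449≈85.522408
n=14: y≈85.522408, sp=-2, e=sp−y≈-87.522408; I≈-70.496621, D=e−e_prev≈-148.736209; u=0·(-87.522408)+0·(-70.496621)+5/4·(-148.736209)≈-185.920261; next y=4/5·85.522408+1·(-185.920261)≈-117.502334

0 -2 -2.500 0.000
1 -2 3.125 -2.500
2 -2 -4.531 1.125
3 -2 5.945 -3.631
4 -2 -8.339 3.040
5 -2 11.184 -5.907
6 -2 -15.457 6.459
7 -2 20.936 -10.290
8 -2 -28.743 12.704
9 -2 39.105 -18.580
10 -2 -53.526 24.241
11 -2 72.967 -34.133
12 -2 -99.743 45.661
13 -2 136.093 -63.214
14 -2 -185.920 85.522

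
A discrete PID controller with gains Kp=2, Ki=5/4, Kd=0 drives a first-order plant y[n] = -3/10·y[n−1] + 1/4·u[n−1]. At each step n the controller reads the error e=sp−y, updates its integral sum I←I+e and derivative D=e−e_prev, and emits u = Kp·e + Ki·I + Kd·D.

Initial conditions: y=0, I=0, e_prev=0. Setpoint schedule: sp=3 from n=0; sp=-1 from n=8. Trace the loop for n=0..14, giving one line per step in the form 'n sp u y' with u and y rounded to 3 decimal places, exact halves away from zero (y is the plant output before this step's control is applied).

(exact arithmetic carried between steps; '≈' marks a value shown rounded to 6 d.p. or computed from one; I and e_prev carry over from the previous line; the table rounds u and y to 3 d.p., halves away from zero)
n=0: y=0, sp=3, e=sp−y=3; I=3, D=e−e_prev=3; u=2·3+5/4·3+0·3=9.75; next y=-3/10·0+1/4·9.75=2.4375
n=1: y=2.4375, sp=3, e=sp−y=0.5625; I=3.5625, D=e−e_prev=-2.4375; u=2·0.5625+5/4·3.5625+0·(-2.4375)=5.578125; next y=-3/10·2.4375+1/4·5.578125≈0.663281
n=2: y≈0.663281, sp=3, e=sp−y≈2.336719; I≈5.899219, D=e−e_prev≈1.774219; u=2·2.336719+5/4·5.899219+0·1.774219≈12.047461; next y=-3/10·0.663281+1/4·12.047461≈2.812881
n=3: y≈2.812881, sp=3, e=sp−y≈0.187119; I≈6.086338, D=e−e_prev≈-2.149600; u=2·0.187119+5/4·6.086338+0·(-2.149600)≈7.982161; next y=-3/10·2.812881+1/4·7.982161≈1.151676
n=4: y≈1.151676, sp=3, e=sp−y≈1.848324; I≈7.934662, D=e−e_prev≈1.661205; u=2·1.848324+5/4·7.934662+0·1.661205≈13.614976; next y=-3/10·1.151676+1/4·13.614976≈3.058241
n=5: y≈3.058241, sp=3, e=sp−y≈-0.058241; I≈7.876421, D=e−e_prev≈-1.906565; u=2·(-0.058241)+5/4·7.876421+0·(-1.906565)≈9.729044; next y=-3/10·3.058241+1/4·9.729044≈1.514789
n=6: y≈1.514789, sp=3, e=sp−y≈1.485211; I≈9.361632, D=e−e_prev≈1.543453; u=2·1.485211+5/4·9.361632+0·1.543453≈14.672463; next y=-3/10·1.514789+1/4·14.672463≈3.213679
n=7: y≈3.213679, sp=3, e=sp−y≈-0.213679; I≈9.147953, D=e−e_prev≈-1.698891; u=2·(-0.213679)+5/4·9.147953+0·(-1.698891)≈11.007583; next y=-3/10·3.213679+1/4·11.007583≈1.787792
n=8: y≈1.787792, sp=-1, e=sp−y≈-2.787792; I≈6.360161, D=e−e_prev≈-2.574113; u=2·(-2.787792)+5/4·6.360161+0·(-2.574113)≈2.374617; next y=-3/10·1.787792+1/4·2.374617≈0.057317
n=9: y≈0.057317, sp=-1, e=sp−y≈-1.057317; I≈5.302844, D=e−e_prev≈1.730475; u=2·(-1.057317)+5/4·5.302844+0·1.730475≈4.513922; next y=-3/10·0.057317+1/4·4.513922≈1.111285
n=10: y≈1.111285, sp=-1, e=sp−y≈-2.111285; I≈3.191559, D=e−e_prev≈-1.053969; u=2·(-2.111285)+5/4·3.191559+0·(-1.053969)≈-0.233122; next y=-3/10·1.111285+1/4·(-0.233122)≈-0.391666
n=11: y≈-0.391666, sp=-1, e=sp−y≈-0.608334; I≈2.583225, D=e−e_prev≈1.502952; u=2·(-0.608334)+5/4·2.583225+0·1.502952≈2.012364; next y=-3/10·(-0.391666)+1/4·2.012364≈0.620591
n=12: y≈0.620591, sp=-1, e=sp−y≈-1.620591; I≈0.962634, D=e−e_prev≈-1.012257; u=2·(-1.620591)+5/4·0.962634+0·(-1.012257)≈-2.037889; next y=-3/10·0.620591+1/4·(-2.037889)≈-0.695649
n=13: y≈-0.695649, sp=-1, e=sp−y≈-0.304351; I≈0.658284, D=e−e_prev≈1.316240; u=2·(-0.304351)+5/4·0.658284+0·1.316240≈0.214153; next y=-3/10·(-0.695649)+1/4·0.214153≈0.262233
n=14: y≈0.262233, sp=-1, e=sp−y≈-1.262233; I≈-0.603949, D=e−e_prev≈-0.957883; u=2·(-1.262233)+5/4·(-0.603949)+0·(-0.957883)≈-3.279403; next y=-3/10·0.262233+1/4·(-3.279403)≈-0.898521

0 3 9.750 0.000
1 3 5.578 2.438
2 3 12.047 0.663
3 3 7.982 2.813
4 3 13.615 1.152
5 3 9.729 3.058
6 3 14.672 1.515
7 3 11.008 3.214
8 -1 2.375 1.788
9 -1 4.514 0.057
10 -1 -0.233 1.111
11 -1 2.012 -0.392
12 -1 -2.038 0.621
13 -1 0.214 -0.696
14 -1 -3.279 0.262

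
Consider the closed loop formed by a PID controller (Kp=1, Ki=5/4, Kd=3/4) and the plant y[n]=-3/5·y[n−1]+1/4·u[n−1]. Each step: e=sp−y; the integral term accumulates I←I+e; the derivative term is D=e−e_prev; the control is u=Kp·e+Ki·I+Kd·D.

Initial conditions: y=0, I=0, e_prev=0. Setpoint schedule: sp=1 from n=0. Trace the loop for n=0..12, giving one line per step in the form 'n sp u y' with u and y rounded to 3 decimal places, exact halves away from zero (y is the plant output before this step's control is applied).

(exact arithmetic carried between steps; '≈' marks a value shown rounded to 6 d.p. or computed from one; I and e_prev carry over from the previous line; the table rounds u and y to 3 d.p., halves away from zero)
n=0: y=0, sp=1, e=sp−y=1; I=1, D=e−e_prev=1; u=1·1+5/4·1+3/4·1=3; next y=-3/5·0+1/4·3=0.75
n=1: y=0.75, sp=1, e=sp−y=0.25; I=1.25, D=e−e_prev=-0.75; u=1·0.25+5/4·1.25+3/4·(-0.75)=1.25; next y=-3/5·0.75+1/4·1.25=-0.1375
n=2: y=-0.1375, sp=1, e=sp−y=1.1375; I=2.3875, D=e−e_prev=0.8875; u=1·1.1375+5/4·2.3875+3/4·0.8875=4.7875; next y=-3/5·(-0.1375)+1/4·4.7875=1.279375
n=3: y=1.279375, sp=1, e=sp−y=-0.279375; I=2.108125, D=e−e_prev=-1.416875; u=1·(-0.279375)+5/4·2.108125+3/4·(-1.416875)=1.293125; next y=-3/5·1.279375+1/4·1.293125≈-0.444344
n=4: y≈-0.444344, sp=1, e=sp−y≈1.444344; I≈3.552469, D=e−e_prev≈1.723719; u=1·1.444344+5/4·3.552469+3/4·1.723719≈7.177719; next y=-3/5·(-0.444344)+1/4·7.177719≈2.061036
n=5: y≈2.061036, sp=1, e=sp−y≈-1.061036; I≈2.491433, D=e−e_prev≈-2.505380; u=1·(-1.061036)+5/4·2.491433+3/4·(-2.505380)≈0.174220; next y=-3/5·2.061036+1/4·0.174220≈-1.193066
n=6: y≈-1.193066, sp=1, e=sp−y≈2.193066; I≈4.684499, D=e−e_prev≈3.254102; u=1·2.193066+5/4·4.684499+3/4·3.254102≈10.489267; next y=-3/5·(-1.193066)+1/4·10.489267≈3.338157
n=7: y≈3.338157, sp=1, e=sp−y≈-2.338157; I≈2.346343, D=e−e_prev≈-4.531223; u=1·(-2.338157)+5/4·2.346343+3/4·(-4.531223)≈-2.803646; next y=-3/5·3.338157+1/4·(-2.803646)≈-2.703806
n=8: y≈-2.703806, sp=1, e=sp−y≈3.703806; I≈6.050148, D=e−e_prev≈6.041962; u=1·3.703806+5/4·6.050148+3/4·6.041962≈15.797962; next y=-3/5·(-2.703806)+1/4·15.797962≈5.571774
n=9: y≈5.571774, sp=1, e=sp−y≈-4.571774; I≈1.478374, D=e−e_prev≈-8.275579; u=1·(-4.571774)+5/4·1.478374+3/4·(-8.275579)≈-8.930491; next y=-3/5·5.571774+1/4·(-8.930491)≈-5.575687
n=10: y≈-5.575687, sp=1, e=sp−y≈6.575687; I≈8.054061, D=e−e_prev≈11.147461; u=1·6.575687+5/4·8.054061+3/4·11.147461≈25.003859; next y=-3/5·(-5.575687)+1/4·25.003859≈9.596377
n=11: y≈9.596377, sp=1, e=sp−y≈-8.596377; I≈-0.542316, D=e−e_prev≈-15.172064; u=1·(-8.596377)+5/4·(-0.542316)+3/4·(-15.172064)≈-20.653320; next y=-3/5·9.596377+1/4·(-20.653320)≈-10.921156
n=12: y≈-10.921156, sp=1, e=sp−y≈11.921156; I≈11.378840, D=e−e_prev≈20.517533; u=1·11.921156+5/4·11.378840+3/4·20.517533≈41.532857; next y=-3/5·(-10.921156)+1/4·41.532857≈16.935908

0 1 3.000 0.000
1 1 1.250 0.750
2 1 4.788 -0.138
3 1 1.293 1.279
4 1 7.178 -0.444
5 1 0.174 2.061
6 1 10.489 -1.193
7 1 -2.804 3.338
8 1 15.798 -2.704
9 1 -8.930 5.572
10 1 25.004 -5.576
11 1 -20.653 9.596
12 1 41.533 -10.921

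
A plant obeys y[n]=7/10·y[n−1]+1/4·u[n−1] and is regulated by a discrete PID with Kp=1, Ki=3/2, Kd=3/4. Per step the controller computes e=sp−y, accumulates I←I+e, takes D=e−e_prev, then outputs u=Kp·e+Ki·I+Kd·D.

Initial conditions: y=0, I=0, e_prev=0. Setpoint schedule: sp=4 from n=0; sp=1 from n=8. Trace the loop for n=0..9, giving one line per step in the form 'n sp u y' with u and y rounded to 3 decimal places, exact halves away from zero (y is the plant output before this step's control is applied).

(exact arithmetic carried between steps; '≈' marks a value shown rounded to 6 d.p. or computed from one; I and e_prev carry over from the previous line; the table rounds u and y to 3 d.p., halves away from zero)
n=0: y=0, sp=4, e=sp−y=4; I=4, D=e−e_prev=4; u=1·4+3/2·4+3/4·4=13; next y=7/10·0+1/4·13=3.25
n=1: y=3.25, sp=4, e=sp−y=0.75; I=4.75, D=e−e_prev=-3.25; u=1·0.75+3/2·4.75+3/4·(-3.25)=5.4375; next y=7/10·3.25+1/4·5.4375=3.634375
n=2: y=3.634375, sp=4, e=sp−y=0.365625; I=5.115625, D=e−e_prev=-0.384375; u=1·0.365625+3/2·5.115625+3/4·(-0.384375)≈7.750781; next y=7/10·3.634375+1/4·7.750781≈4.481758
n=3: y≈4.481758, sp=4, e=sp−y≈-0.481758; I≈4.633867, D=e−e_prev≈-0.847383; u=1·(-0.481758)+3/2·4.633867+3/4·(-0.847383)≈5.833506; next y=7/10·4.481758+1/4·5.833506≈4.595607
n=4: y≈4.595607, sp=4, e=sp−y≈-0.595607; I≈4.038260, D=e−e_prev≈-0.113849; u=1·(-0.595607)+3/2·4.038260+3/4·(-0.113849)≈5.376397; next y=7/10·4.595607+1/4·5.376397≈4.561024
n=5: y≈4.561024, sp=4, e=sp−y≈-0.561024; I≈3.477236, D=e−e_prev≈0.034583; u=1·(-0.561024)+3/2·3.477236+3/4·0.034583≈4.680768; next y=7/10·4.561024+1/4·4.680768≈4.362909
n=6: y≈4.362909, sp=4, e=sp−y≈-0.362909; I≈3.114328, D=e−e_prev≈0.198115; u=1·(-0.362909)+3/2·3.114328+3/4·0.198115≈4.457169; next y=7/10·4.362909+1/4·4.457169≈4.168328
n=7: y≈4.168328, sp=4, e=sp−y≈-0.168328; I≈2.945999, D=e−e_prev≈0.194580; u=1·(-0.168328)+3/2·2.945999+3/4·0.194580≈4.396606; next y=7/10·4.168328+1/4·4.396606≈4.016981
n=8: y≈4.016981, sp=1, e=sp−y≈-3.016981; I≈-0.070982, D=e−e_prev≈-2.848653; u=1·(-3.016981)+3/2·(-0.070982)+3/4·(-2.848653)≈-5.259944; next y=7/10·4.016981+1/4·(-5.259944)≈1.496901
n=9: y≈1.496901, sp=1, e=sp−y≈-0.496901; I≈-0.567883, D=e−e_prev≈2.520080; u=1·(-0.496901)+3/2·(-0.567883)+3/4·2.520080≈0.541335; next y=7/10·1.496901+1/4·0.541335≈1.183164

0 4 13.000 0.000
1 4 5.438 3.250
2 4 7.751 3.634
3 4 5.834 4.482
4 4 5.376 4.596
5 4 4.681 4.561
6 4 4.457 4.363
7 4 4.397 4.168
8 1 -5.260 4.017
9 1 0.541 1.497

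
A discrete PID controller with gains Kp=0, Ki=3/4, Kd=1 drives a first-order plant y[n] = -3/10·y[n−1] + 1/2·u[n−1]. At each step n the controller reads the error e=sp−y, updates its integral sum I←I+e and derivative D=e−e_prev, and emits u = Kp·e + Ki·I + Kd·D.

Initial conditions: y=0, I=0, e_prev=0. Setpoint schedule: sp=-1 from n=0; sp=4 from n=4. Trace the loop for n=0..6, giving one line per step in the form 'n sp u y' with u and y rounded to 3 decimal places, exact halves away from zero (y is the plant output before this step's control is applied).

(exact arithmetic carried between steps; '≈' marks a value shown rounded to 6 d.p. or computed from one; I and e_prev carry over from the previous line; the table rounds u and y to 3 d.p., halves away from zero)
n=0: y=0, sp=-1, e=sp−y=-1; I=-1, D=e−e_prev=-1; u=0·(-1)+3/4·(-1)+1·(-1)=-1.75; next y=-3/10·0+1/2·(-1.75)=-0.875
n=1: y=-0.875, sp=-1, e=sp−y=-0.125; I=-1.125, D=e−e_prev=0.875; u=0·(-0.125)+3/4·(-1.125)+1·0.875=0.03125; next y=-3/10·(-0.875)+1/2·0.03125=0.278125
n=2: y=0.278125, sp=-1, e=sp−y=-1.278125; I=-2.403125, D=e−e_prev=-1.153125; u=0·(-1.278125)+3/4·(-2.403125)+1·(-1.153125)≈-2.955469; next y=-3/10·0.278125+1/2·(-2.955469)≈-1.561172
n=3: y≈-1.561172, sp=-1, e=sp−y≈0.561172; I≈-1.841953, D=e−e_prev≈1.839297; u=0·0.561172+3/4·(-1.841953)+1·1.839297≈0.457832; next y=-3/10·(-1.561172)+1/2·0.457832≈0.697268
n=4: y≈0.697268, sp=4, e=sp−y≈3.302732; I≈1.460779, D=e−e_prev≈2.741561; u=0·3.302732+3/4·1.460779+1·2.741561≈3.837145; next y=-3/10·0.697268+1/2·3.837145≈1.709392
n=5: y≈1.709392, sp=4, e=sp−y≈2.290608; I≈3.751387, D=e−e_prev≈-1.012125; u=0·2.290608+3/4·3.751387+1·(-1.012125)≈1.801416; next y=-3/10·1.709392+1/2·1.801416≈0.387890
n=6: y≈0.387890, sp=4, e=sp−y≈3.612110; I≈7.363497, D=e−e_prev≈1.321502; u=0·3.612110+3/4·7.363497+1·1.321502≈6.844125; next y=-3/10·0.387890+1/2·6.844125≈3.305695

0 -1 -1.750 0.000
1 -1 0.031 -0.875
2 -1 -2.955 0.278
3 -1 0.458 -1.561
4 4 3.837 0.697
5 4 1.801 1.709
6 4 6.844 0.388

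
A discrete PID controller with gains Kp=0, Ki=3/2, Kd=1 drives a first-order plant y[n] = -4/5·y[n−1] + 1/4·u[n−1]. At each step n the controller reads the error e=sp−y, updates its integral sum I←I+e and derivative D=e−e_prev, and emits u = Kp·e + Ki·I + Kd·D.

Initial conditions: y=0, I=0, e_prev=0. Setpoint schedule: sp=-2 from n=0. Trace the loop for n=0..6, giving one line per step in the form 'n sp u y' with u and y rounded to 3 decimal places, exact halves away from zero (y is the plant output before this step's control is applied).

(exact arithmetic carried between steps; '≈' marks a value shown rounded to 6 d.p. or computed from one; I and e_prev carry over from the previous line; the table rounds u and y to 3 d.p., halves away from zero)
n=0: y=0, sp=-2, e=sp−y=-2; I=-2, D=e−e_prev=-2; u=0·(-2)+3/2·(-2)+1·(-2)=-5; next y=-4/5·0+1/4·(-5)=-1.25
n=1: y=-1.25, sp=-2, e=sp−y=-0.75; I=-2.75, D=e−e_prev=1.25; u=0·(-0.75)+3/2·(-2.75)+1·1.25=-2.875; next y=-4/5·(-1.25)+1/4·(-2.875)=0.28125
n=2: y=0.28125, sp=-2, e=sp−y=-2.28125; I=-5.03125, D=e−e_prev=-1.53125; u=0·(-2.28125)+3/2·(-5.03125)+1·(-1.53125)=-9.078125; next y=-4/5·0.28125+1/4·(-9.078125)≈-2.494531
n=3: y≈-2.494531, sp=-2, e=sp−y≈0.494531; I≈-4.536719, D=e−e_prev≈2.775781; u=0·0.494531+3/2·(-4.536719)+1·2.775781≈-4.029297; next y=-4/5·(-2.494531)+1/4·(-4.029297)≈0.988301
n=4: y≈0.988301, sp=-2, e=sp−y≈-2.988301; I≈-7.525020, D=e−e_prev≈-3.482832; u=0·(-2.988301)+3/2·(-7.525020)+1·(-3.482832)≈-14.770361; next y=-4/5·0.988301+1/4·(-14.770361)≈-4.483231
n=5: y≈-4.483231, sp=-2, e=sp−y≈2.483231; I≈-5.041789, D=e−e_prev≈5.471532; u=0·2.483231+3/2·(-5.041789)+1·5.471532≈-2.091151; next y=-4/5·(-4.483231)+1/4·(-2.091151)≈3.063797
n=6: y≈3.063797, sp=-2, e=sp−y≈-5.063797; I≈-10.105586, D=e−e_prev≈-7.547028; u=0·(-5.063797)+3/2·(-10.105586)+1·(-7.547028)≈-22.705406; next y=-4/5·3.063797+1/4·(-22.705406)≈-8.127389

0 -2 -5.000 0.000
1 -2 -2.875 -1.250
2 -2 -9.078 0.281
3 -2 -4.029 -2.495
4 -2 -14.770 0.988
5 -2 -2.091 -4.483
6 -2 -22.705 3.064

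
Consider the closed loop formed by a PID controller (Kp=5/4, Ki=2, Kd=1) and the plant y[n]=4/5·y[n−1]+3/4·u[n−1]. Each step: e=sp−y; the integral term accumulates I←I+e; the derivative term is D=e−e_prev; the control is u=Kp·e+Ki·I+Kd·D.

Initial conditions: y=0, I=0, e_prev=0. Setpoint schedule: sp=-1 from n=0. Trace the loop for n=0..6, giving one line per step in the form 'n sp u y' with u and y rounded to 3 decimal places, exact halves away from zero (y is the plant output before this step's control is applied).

(exact arithmetic carried between steps; '≈' marks a value shown rounded to 6 d.p. or computed from one; I and e_prev carry over from the previous line; the table rounds u and y to 3 d.p., halves away from zero)
n=0: y=0, sp=-1, e=sp−y=-1; I=-1, D=e−e_prev=-1; u=5/4·(-1)+2·(-1)+1·(-1)=-4.25; next y=4/5·0+3/4·(-4.25)=-3.1875
n=1: y=-3.1875, sp=-1, e=sp−y=2.1875; I=1.1875, D=e−e_prev=3.1875; u=5/4·2.1875+2·1.1875+1·3.1875=8.296875; next y=4/5·(-3.1875)+3/4·8.296875≈3.672656
n=2: y≈3.672656, sp=-1, e=sp−y≈-4.672656; I≈-3.485156, D=e−e_prev≈-6.860156; u=5/4·(-4.672656)+2·(-3.485156)+1·(-6.860156)≈-19.671289; next y=4/5·3.672656+3/4·(-19.671289)≈-11.815342
n=3: y≈-11.815342, sp=-1, e=sp−y≈10.815342; I≈7.330186, D=e−e_prev≈15.487998; u=5/4·10.815342+2·7.330186+1·15.487998≈43.667546; next y=4/5·(-11.815342)+3/4·43.667546≈23.298386
n=4: y≈23.298386, sp=-1, e=sp−y≈-24.298386; I≈-16.968201, D=e−e_prev≈-35.113728; u=5/4·(-24.298386)+2·(-16.968201)+1·(-35.113728)≈-99.423113; next y=4/5·23.298386+3/4·(-99.423113)≈-55.928625
n=5: y≈-55.928625, sp=-1, e=sp−y≈54.928625; I≈37.960425, D=e−e_prev≈79.227012; u=5/4·54.928625+2·37.960425+1·79.227012≈223.808643; next y=4/5·(-55.928625)+3/4·223.808643≈123.113582
n=6: y≈123.113582, sp=-1, e=sp−y≈-124.113582; I≈-86.153157, D=e−e_prev≈-179.042207; u=5/4·(-124.113582)+2·(-86.153157)+1·(-179.042207)≈-506.490499; next y=4/5·123.113582+3/4·(-506.490499)≈-281.377009

0 -1 -4.250 0.000
1 -1 8.297 -3.188
2 -1 -19.671 3.673
3 -1 43.668 -11.815
4 -1 -99.423 23.298
5 -1 223.809 -55.929
6 -1 -506.490 123.114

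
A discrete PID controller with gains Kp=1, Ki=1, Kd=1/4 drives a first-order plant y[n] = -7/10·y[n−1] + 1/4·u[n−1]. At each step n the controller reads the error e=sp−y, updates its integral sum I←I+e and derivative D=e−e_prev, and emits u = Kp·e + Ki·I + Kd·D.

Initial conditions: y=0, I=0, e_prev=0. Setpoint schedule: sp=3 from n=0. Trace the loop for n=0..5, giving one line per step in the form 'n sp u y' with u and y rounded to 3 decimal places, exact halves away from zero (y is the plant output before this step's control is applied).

0 3 6.750 0.000
1 3 5.203 1.688
2 3 10.465 0.120
3 3 7.524 2.533
4 3 14.050 0.108
5 3 8.846 3.437

(exact arithmetic carried between steps; '≈' marks a value shown rounded to 6 d.p. or computed from one; I and e_prev carry over from the previous line; the table rounds u and y to 3 d.p., halves away from zero)
n=0: y=0, sp=3, e=sp−y=3; I=3, D=e−e_prev=3; u=1·3+1·3+1/4·3=6.75; next y=-7/10·0+1/4·6.75=1.6875
n=1: y=1.6875, sp=3, e=sp−y=1.3125; I=4.3125, D=e−e_prev=-1.6875; u=1·1.3125+1·4.3125+1/4·(-1.6875)=5.203125; next y=-7/10·1.6875+1/4·5.203125≈0.119531
n=2: y≈0.119531, sp=3, e=sp−y≈2.880469; I≈7.192969, D=e−e_prev≈1.567969; u=1·2.880469+1·7.192969+1/4·1.567969≈10.465430; next y=-7/10·0.119531+1/4·10.465430≈2.532686
n=3: y≈2.532686, sp=3, e=sp−y≈0.467314; I≈7.660283, D=e−e_prev≈-2.413154; u=1·0.467314+1·7.660283+1/4·(-2.413154)≈7.524309; next y=-7/10·2.532686+1/4·7.524309≈0.108197
n=4: y≈0.108197, sp=3, e=sp−y≈2.891803; I≈10.552086, D=e−e_prev≈2.424488; u=1·2.891803+1·10.552086+1/4·2.424488≈14.050010; next y=-7/10·0.108197+1/4·14.050010≈3.436764
n=5: y≈3.436764, sp=3, e=sp−y≈-0.436764; I≈10.115321, D=e−e_prev≈-3.328567; u=1·(-0.436764)+1·10.115321+1/4·(-3.328567)≈8.846415; next y=-7/10·3.436764+1/4·8.846415≈-0.194131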